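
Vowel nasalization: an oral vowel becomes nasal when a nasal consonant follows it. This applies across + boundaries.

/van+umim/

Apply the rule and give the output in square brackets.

[vãn+ũmĩm]

/a/ before nasal /n/ → [ã]
/u/ before nasal /m/ → [ũ]
/i/ before nasal /m/ → [ĩ]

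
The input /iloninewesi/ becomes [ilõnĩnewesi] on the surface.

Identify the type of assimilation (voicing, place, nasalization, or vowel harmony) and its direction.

/o/→[õ] /i/→[ĩ].
Each target copies a feature from the following segment, so the direction is regressive.

nasalization, regressive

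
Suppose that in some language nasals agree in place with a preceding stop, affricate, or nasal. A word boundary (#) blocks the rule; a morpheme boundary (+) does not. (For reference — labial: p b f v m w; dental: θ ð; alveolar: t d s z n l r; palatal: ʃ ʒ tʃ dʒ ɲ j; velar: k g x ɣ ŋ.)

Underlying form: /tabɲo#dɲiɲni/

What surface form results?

[tabmo#dniɲɲi]

/ɲ/ after /b/ (labial) → [m]
/ɲ/ after /d/ (alveolar) → [n]
/n/ after /ɲ/ (palatal) → [ɲ]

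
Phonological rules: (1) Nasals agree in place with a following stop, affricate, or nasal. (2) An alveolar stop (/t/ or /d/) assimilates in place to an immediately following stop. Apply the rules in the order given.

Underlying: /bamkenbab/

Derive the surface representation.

[baŋkembab]

Rule 1: /m/ before /k/ (velar) → [ŋ]
Rule 1: /n/ before /b/ (labial) → [m]
After rule 1: baŋkembab
Rule 2: no segment meets the rule's conditions; no change.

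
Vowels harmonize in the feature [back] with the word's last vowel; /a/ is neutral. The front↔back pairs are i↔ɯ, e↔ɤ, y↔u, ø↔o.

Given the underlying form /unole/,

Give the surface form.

[ynøle]

/u/ harmonizes with /e/ ([-back]) → [y]
/o/ harmonizes with /e/ ([-back]) → [ø]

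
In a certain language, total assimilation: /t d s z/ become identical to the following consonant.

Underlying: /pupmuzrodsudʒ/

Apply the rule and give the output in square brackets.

[pupmurrossudʒ]

/z/ before /r/ → [r] (total assimilation)
/d/ before /s/ → [s] (total assimilation)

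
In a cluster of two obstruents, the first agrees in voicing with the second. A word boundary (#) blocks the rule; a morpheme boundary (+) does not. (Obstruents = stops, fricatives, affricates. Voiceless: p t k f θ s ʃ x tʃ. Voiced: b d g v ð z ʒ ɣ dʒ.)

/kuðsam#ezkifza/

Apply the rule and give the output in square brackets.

[kuθsam#eskivza]

/ð/ before /s/ (voiceless) → [θ]
/z/ before /k/ (voiceless) → [s]
/f/ before /z/ (voiced) → [v]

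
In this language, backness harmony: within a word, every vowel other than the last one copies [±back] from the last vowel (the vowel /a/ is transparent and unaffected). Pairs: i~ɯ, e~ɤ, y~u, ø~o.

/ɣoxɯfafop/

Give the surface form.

no segment meets the rule's conditions; no change.

[ɣoxɯfafop]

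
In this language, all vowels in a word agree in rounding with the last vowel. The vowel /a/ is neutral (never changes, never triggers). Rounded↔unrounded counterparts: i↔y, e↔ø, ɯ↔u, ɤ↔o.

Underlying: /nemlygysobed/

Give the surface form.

[nemligisɤbed]

/y/ harmonizes with /e/ ([-round]) → [i]
/y/ harmonizes with /e/ ([-round]) → [i]
/o/ harmonizes with /e/ ([-round]) → [ɤ]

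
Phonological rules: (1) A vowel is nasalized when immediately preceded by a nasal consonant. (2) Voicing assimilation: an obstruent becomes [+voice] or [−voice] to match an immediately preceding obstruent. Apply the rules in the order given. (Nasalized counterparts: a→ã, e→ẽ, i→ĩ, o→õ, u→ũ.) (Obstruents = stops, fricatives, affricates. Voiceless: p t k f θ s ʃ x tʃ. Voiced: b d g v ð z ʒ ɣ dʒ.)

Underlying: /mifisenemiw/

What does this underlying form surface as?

Rule 1: /i/ after nasal /m/ → [ĩ]
Rule 1: /e/ after nasal /n/ → [ẽ]
Rule 1: /i/ after nasal /m/ → [ĩ]
After rule 1: mĩfisenẽmĩw
Rule 2: no segment meets the rule's conditions; no change.

[mĩfisenẽmĩw]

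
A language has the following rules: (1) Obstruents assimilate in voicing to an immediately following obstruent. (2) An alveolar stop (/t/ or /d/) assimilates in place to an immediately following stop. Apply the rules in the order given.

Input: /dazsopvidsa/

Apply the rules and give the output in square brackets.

[dassobvitsa]

Rule 1: /z/ before /s/ (voiceless) → [s]
Rule 1: /p/ before /v/ (voiced) → [b]
Rule 1: /d/ before /s/ (voiceless) → [t]
After rule 1: dassobvitsa
Rule 2: no segment meets the rule's conditions; no change.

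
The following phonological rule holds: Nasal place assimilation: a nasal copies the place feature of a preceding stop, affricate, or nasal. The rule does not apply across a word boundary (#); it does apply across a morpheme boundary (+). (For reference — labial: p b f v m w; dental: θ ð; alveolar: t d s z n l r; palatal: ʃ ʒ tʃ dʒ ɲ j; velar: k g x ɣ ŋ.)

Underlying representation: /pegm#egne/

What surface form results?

/m/ after /g/ (velar) → [ŋ]
/n/ after /g/ (velar) → [ŋ]

[pegŋ#egŋe]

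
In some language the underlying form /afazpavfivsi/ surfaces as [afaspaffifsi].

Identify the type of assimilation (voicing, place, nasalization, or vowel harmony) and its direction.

/z/→[s] /v/→[f] /v/→[f].
Each target copies a feature from the following segment, so the direction is regressive.

voicing assimilation, regressive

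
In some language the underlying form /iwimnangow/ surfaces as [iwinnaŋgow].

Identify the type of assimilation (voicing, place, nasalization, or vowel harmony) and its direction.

/m/→[n] /n/→[ŋ].
Each target copies a feature from the following segment, so the direction is regressive.

place assimilation, regressive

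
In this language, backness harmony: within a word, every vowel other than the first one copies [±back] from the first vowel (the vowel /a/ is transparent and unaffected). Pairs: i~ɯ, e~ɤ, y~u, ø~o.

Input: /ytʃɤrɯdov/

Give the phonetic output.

/ɤ/ harmonizes with /y/ ([-back]) → [e]
/ɯ/ harmonizes with /y/ ([-back]) → [i]
/o/ harmonizes with /y/ ([-back]) → [ø]

[ytʃeridøv]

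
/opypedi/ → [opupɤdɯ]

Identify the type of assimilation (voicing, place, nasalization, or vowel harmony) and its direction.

/y/→[u] /e/→[ɤ] /i/→[ɯ].
Vowels agree with the first vowel, so the harmony is progressive.

vowel harmony, progressive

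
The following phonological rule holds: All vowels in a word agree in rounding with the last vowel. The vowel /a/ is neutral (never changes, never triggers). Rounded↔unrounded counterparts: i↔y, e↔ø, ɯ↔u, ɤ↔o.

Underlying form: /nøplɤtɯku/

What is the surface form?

[nøplotuku]

/ɤ/ harmonizes with /u/ ([+round]) → [o]
/ɯ/ harmonizes with /u/ ([+round]) → [u]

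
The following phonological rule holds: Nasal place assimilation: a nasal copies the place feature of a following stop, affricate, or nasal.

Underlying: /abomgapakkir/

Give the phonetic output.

/m/ before /g/ (velar) → [ŋ]

[aboŋgapakkir]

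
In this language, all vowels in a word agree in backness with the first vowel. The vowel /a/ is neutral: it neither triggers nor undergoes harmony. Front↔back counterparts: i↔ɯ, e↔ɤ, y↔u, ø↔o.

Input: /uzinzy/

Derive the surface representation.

/i/ harmonizes with /u/ ([+back]) → [ɯ]
/y/ harmonizes with /u/ ([+back]) → [u]

[uzɯnzu]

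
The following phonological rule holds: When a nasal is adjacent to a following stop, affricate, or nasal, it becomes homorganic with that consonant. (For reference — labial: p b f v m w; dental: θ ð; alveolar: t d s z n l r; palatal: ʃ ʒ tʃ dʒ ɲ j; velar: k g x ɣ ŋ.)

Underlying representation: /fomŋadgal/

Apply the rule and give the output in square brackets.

[foŋŋadgal]

/m/ before /ŋ/ (velar) → [ŋ]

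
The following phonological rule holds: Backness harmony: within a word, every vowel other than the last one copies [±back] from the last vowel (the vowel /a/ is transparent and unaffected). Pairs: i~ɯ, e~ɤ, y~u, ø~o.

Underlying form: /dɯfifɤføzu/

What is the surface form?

[dɯfɯfɤfozu]

/i/ harmonizes with /u/ ([+back]) → [ɯ]
/ø/ harmonizes with /u/ ([+back]) → [o]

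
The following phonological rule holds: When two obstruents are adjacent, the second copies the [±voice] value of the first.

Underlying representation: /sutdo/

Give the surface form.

/d/ after /t/ (voiceless) → [t]

[sutto]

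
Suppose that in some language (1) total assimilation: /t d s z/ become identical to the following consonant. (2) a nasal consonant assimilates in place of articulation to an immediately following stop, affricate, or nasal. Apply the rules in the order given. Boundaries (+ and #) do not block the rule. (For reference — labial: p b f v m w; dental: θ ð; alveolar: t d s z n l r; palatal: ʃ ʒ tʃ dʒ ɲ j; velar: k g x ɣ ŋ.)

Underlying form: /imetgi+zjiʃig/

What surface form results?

[imeggi+jjiʃig]

Rule 1: /t/ before /g/ → [g] (total assimilation)
Rule 1: /z/ before /j/ → [j] (total assimilation)
After rule 1: imeggi+jjiʃig
Rule 2: no segment meets the rule's conditions; no change.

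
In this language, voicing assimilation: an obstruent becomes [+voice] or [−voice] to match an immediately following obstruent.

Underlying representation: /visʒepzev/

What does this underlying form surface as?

[vizʒebzev]

/s/ before /ʒ/ (voiced) → [z]
/p/ before /z/ (voiced) → [b]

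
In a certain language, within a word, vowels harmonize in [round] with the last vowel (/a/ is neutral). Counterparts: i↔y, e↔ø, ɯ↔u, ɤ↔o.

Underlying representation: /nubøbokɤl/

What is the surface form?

[nɯbebɤkɤl]

/u/ harmonizes with /ɤ/ ([-round]) → [ɯ]
/ø/ harmonizes with /ɤ/ ([-round]) → [e]
/o/ harmonizes with /ɤ/ ([-round]) → [ɤ]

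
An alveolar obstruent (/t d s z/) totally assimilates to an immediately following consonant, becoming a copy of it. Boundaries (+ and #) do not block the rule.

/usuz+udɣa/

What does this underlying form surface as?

/d/ before /ɣ/ → [ɣ] (total assimilation)

[usuz+uɣɣa]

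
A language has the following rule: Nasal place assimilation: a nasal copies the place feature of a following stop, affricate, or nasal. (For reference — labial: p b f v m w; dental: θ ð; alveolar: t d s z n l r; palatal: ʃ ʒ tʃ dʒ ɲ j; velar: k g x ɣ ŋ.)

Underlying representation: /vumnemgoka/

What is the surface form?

[vunneŋgoka]

/m/ before /n/ (alveolar) → [n]
/m/ before /g/ (velar) → [ŋ]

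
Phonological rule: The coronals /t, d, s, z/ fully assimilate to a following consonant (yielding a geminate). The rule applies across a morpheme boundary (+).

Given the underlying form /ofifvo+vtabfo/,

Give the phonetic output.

no segment meets the rule's conditions; no change.

[ofifvo+vtabfo]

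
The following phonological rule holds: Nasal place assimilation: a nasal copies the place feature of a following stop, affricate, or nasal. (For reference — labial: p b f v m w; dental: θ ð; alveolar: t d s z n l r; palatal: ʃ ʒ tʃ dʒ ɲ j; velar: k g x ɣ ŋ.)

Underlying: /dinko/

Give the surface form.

[diŋko]

/n/ before /k/ (velar) → [ŋ]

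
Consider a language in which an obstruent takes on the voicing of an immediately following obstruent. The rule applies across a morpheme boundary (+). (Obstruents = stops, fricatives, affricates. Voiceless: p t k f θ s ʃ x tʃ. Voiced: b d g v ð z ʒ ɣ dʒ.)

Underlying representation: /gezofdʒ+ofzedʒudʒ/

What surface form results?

[gezovdʒ+ovzedʒudʒ]

/f/ before /dʒ/ (voiced) → [v]
/f/ before /z/ (voiced) → [v]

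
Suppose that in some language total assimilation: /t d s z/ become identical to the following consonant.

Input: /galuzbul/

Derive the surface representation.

/z/ before /b/ → [b] (total assimilation)

[galubbul]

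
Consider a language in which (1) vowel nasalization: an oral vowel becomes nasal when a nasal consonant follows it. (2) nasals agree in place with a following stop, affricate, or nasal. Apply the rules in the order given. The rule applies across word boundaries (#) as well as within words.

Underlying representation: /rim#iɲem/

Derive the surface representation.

Rule 1: /i/ before nasal /m/ → [ĩ]
Rule 1: /i/ before nasal /ɲ/ → [ĩ]
Rule 1: /e/ before nasal /m/ → [ẽ]
After rule 1: rĩm#ĩɲẽm
Rule 2: no segment meets the rule's conditions; no change.

[rĩm#ĩɲẽm]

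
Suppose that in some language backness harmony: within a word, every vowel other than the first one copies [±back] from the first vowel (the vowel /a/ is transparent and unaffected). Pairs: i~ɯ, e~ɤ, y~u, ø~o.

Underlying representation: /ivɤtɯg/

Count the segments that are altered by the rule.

/ɤ/ harmonizes with /i/ ([-back]) → [e]
/ɯ/ harmonizes with /i/ ([-back]) → [i]
2 segments change.

2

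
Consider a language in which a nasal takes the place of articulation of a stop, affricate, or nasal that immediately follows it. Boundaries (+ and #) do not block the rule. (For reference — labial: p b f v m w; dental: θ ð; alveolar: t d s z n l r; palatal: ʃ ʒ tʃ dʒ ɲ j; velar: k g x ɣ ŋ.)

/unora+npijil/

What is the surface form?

/n/ before /p/ (labial) → [m]

[unora+mpijil]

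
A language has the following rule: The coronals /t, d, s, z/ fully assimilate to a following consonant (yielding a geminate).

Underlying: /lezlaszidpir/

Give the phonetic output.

[lellazzippir]

/z/ before /l/ → [l] (total assimilation)
/s/ before /z/ → [z] (total assimilation)
/d/ before /p/ → [p] (total assimilation)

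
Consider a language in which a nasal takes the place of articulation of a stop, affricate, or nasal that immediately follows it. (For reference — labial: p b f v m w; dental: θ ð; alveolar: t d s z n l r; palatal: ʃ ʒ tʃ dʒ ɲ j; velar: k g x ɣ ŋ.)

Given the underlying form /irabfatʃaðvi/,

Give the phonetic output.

no segment meets the rule's conditions; no change.

[irabfatʃaðvi]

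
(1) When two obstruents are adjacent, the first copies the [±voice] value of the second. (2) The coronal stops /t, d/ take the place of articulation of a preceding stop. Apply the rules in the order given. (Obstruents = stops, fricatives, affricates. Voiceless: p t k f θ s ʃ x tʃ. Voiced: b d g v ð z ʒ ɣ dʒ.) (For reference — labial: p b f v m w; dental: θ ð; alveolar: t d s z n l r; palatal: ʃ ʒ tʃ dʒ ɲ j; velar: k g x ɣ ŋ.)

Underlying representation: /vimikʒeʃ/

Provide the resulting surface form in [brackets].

[vimigʒeʃ]

Rule 1: /k/ before /ʒ/ (voiced) → [g]
After rule 1: vimigʒeʃ
Rule 2: no segment meets the rule's conditions; no change.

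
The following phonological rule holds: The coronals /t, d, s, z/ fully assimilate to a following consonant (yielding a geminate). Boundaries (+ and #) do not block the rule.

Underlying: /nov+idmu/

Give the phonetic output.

/d/ before /m/ → [m] (total assimilation)

[nov+immu]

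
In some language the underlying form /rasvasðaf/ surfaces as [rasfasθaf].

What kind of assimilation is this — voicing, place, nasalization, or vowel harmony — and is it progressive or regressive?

/v/→[f] /ð/→[θ].
Each target copies a feature from the preceding segment, so the direction is progressive.

voicing assimilation, progressive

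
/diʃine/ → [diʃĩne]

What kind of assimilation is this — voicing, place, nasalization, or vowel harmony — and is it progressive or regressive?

/i/→[ĩ].
Each target copies a feature from the following segment, so the direction is regressive.

nasalization, regressive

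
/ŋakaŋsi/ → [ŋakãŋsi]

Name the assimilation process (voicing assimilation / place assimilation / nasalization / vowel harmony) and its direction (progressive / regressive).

/a/→[ã].
Each target copies a feature from the following segment, so the direction is regressive.

nasalization, regressive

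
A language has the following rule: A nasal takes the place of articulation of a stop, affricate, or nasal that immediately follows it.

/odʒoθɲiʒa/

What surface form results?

no segment meets the rule's conditions; no change.

[odʒoθɲiʒa]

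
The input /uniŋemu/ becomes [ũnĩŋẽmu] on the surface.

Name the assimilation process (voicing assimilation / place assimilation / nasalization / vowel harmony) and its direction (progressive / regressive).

nasalization, regressive

/u/→[ũ] /i/→[ĩ] /e/→[ẽ].
Each target copies a feature from the following segment, so the direction is regressive.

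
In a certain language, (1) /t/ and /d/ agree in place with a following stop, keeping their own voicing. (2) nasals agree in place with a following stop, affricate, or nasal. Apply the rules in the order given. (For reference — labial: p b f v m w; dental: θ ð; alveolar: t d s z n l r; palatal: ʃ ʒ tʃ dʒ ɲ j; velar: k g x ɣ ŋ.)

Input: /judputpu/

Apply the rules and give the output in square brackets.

[jubpuppu]

Rule 1: /d/ before /p/ (labial) → [b]
Rule 1: /t/ before /p/ (labial) → [p]
After rule 1: jubpuppu
Rule 2: no segment meets the rule's conditions; no change.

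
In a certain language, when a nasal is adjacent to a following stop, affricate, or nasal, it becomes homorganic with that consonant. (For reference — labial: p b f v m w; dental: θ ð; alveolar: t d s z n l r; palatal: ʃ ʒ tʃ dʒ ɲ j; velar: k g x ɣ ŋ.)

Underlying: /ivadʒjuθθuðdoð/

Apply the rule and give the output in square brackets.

no segment meets the rule's conditions; no change.

[ivadʒjuθθuðdoð]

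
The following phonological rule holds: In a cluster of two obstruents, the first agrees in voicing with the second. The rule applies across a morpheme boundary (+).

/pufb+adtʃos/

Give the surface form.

[puvb+attʃos]

/f/ before /b/ (voiced) → [v]
/d/ before /tʃ/ (voiceless) → [t]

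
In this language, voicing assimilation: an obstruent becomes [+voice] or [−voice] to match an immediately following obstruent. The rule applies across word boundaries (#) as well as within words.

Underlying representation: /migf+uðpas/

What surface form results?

/g/ before /f/ (voiceless) → [k]
/ð/ before /p/ (voiceless) → [θ]

[mikf+uθpas]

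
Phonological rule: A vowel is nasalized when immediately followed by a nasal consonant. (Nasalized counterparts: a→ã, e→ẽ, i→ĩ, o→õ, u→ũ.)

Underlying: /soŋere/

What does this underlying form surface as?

/o/ before nasal /ŋ/ → [õ]

[sõŋere]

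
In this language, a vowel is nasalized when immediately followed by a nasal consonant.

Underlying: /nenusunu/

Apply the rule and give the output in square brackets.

/e/ before nasal /n/ → [ẽ]
/u/ before nasal /n/ → [ũ]

[nẽnusũnu]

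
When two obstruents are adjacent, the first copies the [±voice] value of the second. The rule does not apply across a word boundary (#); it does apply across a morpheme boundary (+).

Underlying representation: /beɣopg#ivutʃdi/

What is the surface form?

[beɣobg#ivudʒdi]

/p/ before /g/ (voiced) → [b]
/tʃ/ before /d/ (voiced) → [dʒ]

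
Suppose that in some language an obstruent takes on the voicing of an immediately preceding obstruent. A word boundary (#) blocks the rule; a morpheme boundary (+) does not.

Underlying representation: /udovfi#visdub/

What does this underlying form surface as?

/f/ after /v/ (voiced) → [v]
/d/ after /s/ (voiceless) → [t]

[udovvi#vistub]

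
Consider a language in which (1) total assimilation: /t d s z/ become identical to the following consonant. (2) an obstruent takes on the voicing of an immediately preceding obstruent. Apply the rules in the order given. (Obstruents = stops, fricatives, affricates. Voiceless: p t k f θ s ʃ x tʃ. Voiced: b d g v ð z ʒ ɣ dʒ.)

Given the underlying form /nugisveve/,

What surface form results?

[nugivveve]

Rule 1: /s/ before /v/ → [v] (total assimilation)
After rule 1: nugivveve
Rule 2: no segment meets the rule's conditions; no change.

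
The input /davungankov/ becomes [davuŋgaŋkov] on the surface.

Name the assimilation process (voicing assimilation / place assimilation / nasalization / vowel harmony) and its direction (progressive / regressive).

place assimilation, regressive

/n/→[ŋ] /n/→[ŋ].
Each target copies a feature from the following segment, so the direction is regressive.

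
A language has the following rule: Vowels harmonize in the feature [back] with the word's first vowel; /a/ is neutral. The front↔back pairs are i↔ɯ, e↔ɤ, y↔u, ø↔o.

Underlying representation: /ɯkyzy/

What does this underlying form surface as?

/y/ harmonizes with /ɯ/ ([+back]) → [u]
/y/ harmonizes with /ɯ/ ([+back]) → [u]

[ɯkuzu]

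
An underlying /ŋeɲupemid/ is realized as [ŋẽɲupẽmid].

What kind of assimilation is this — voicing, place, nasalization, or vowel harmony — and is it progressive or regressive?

nasalization, regressive

/e/→[ẽ] /e/→[ẽ].
Each target copies a feature from the following segment, so the direction is regressive.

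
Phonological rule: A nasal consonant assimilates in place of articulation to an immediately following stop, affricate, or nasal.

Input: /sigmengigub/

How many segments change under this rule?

/n/ before /g/ (velar) → [ŋ]
1 segment changes.

1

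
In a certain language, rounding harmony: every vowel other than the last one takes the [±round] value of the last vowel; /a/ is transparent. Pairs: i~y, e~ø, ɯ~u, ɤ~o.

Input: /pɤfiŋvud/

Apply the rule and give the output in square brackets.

/ɤ/ harmonizes with /u/ ([+round]) → [o]
/i/ harmonizes with /u/ ([+round]) → [y]

[pofyŋvud]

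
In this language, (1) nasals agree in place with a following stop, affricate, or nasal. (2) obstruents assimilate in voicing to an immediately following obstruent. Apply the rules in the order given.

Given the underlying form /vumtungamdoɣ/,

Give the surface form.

Rule 1: /m/ before /t/ (alveolar) → [n]
Rule 1: /n/ before /g/ (velar) → [ŋ]
Rule 1: /m/ before /d/ (alveolar) → [n]
After rule 1: vuntuŋgandoɣ
Rule 2: no segment meets the rule's conditions; no change.

[vuntuŋgandoɣ]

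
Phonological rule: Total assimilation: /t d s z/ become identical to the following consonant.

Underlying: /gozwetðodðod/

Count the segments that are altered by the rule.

3

/z/ before /w/ → [w] (total assimilation)
/t/ before /ð/ → [ð] (total assimilation)
/d/ before /ð/ → [ð] (total assimilation)
3 segments change.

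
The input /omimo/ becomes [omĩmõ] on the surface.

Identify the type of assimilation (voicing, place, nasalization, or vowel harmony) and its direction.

/i/→[ĩ] /o/→[õ].
Each target copies a feature from the preceding segment, so the direction is progressive.

nasalization, progressive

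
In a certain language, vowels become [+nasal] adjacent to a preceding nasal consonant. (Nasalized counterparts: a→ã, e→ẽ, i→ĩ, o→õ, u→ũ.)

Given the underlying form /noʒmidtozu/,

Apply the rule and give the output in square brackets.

/o/ after nasal /n/ → [õ]
/i/ after nasal /m/ → [ĩ]

[nõʒmĩdtozu]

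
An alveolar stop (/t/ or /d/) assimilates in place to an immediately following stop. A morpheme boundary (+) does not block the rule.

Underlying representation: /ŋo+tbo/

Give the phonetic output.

[ŋo+pbo]

/t/ before /b/ (labial) → [p]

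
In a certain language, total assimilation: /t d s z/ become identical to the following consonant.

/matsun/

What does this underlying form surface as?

[massun]

/t/ before /s/ → [s] (total assimilation)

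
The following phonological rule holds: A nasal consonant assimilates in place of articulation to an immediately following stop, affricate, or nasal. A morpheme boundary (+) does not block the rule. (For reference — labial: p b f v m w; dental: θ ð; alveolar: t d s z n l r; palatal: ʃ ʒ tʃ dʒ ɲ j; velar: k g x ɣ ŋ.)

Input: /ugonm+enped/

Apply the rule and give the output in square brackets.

[ugomm+emped]

/n/ before /m/ (labial) → [m]
/n/ before /p/ (labial) → [m]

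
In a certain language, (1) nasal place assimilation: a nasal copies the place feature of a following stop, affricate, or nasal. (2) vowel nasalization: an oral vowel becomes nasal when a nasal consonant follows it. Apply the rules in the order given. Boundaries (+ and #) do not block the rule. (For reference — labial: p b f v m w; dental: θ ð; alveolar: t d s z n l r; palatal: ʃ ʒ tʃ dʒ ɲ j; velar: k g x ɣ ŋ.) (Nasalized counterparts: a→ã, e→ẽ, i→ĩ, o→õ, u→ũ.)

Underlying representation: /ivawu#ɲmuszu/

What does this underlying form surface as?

Rule 1: /ɲ/ before /m/ (labial) → [m]
After rule 1: ivawu#mmuszu
Rule 2: /u/ before nasal /m/ → [ũ]

[ivawũ#mmuszu]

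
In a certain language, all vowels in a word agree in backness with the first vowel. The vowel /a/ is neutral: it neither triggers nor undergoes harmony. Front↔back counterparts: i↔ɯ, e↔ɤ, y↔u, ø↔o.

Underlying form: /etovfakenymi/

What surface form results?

/o/ harmonizes with /e/ ([-back]) → [ø]

[etøvfakenymi]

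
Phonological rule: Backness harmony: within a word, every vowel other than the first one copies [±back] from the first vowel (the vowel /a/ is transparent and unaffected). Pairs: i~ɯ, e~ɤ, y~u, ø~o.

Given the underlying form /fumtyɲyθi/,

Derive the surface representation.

/y/ harmonizes with /u/ ([+back]) → [u]
/y/ harmonizes with /u/ ([+back]) → [u]
/i/ harmonizes with /u/ ([+back]) → [ɯ]

[fumtuɲuθɯ]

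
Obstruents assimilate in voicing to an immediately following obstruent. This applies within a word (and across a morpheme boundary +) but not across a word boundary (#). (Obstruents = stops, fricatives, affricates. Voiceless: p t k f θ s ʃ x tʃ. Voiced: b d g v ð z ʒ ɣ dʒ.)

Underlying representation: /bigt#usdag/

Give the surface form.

/g/ before /t/ (voiceless) → [k]
/s/ before /d/ (voiced) → [z]

[bikt#uzdag]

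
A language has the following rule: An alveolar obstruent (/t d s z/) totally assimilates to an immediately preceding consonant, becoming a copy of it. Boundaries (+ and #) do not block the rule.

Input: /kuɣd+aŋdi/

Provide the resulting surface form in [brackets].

[kuɣɣ+aŋŋi]

/d/ after /ɣ/ → [ɣ] (total assimilation)
/d/ after /ŋ/ → [ŋ] (total assimilation)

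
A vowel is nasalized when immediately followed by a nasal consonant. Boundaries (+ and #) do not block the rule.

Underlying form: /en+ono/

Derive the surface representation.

/e/ before nasal /n/ → [ẽ]
/o/ before nasal /n/ → [õ]

[ẽn+õno]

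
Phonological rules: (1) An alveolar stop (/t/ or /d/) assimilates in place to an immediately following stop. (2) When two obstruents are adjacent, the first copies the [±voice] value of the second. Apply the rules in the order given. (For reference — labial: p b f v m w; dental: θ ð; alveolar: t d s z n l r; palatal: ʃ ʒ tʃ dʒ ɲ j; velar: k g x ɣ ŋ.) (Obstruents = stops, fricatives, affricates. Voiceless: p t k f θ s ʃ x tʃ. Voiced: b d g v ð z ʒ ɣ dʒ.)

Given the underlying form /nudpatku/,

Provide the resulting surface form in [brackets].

Rule 1: /d/ before /p/ (labial) → [b]
Rule 1: /t/ before /k/ (velar) → [k]
After rule 1: nubpakku
Rule 2: /b/ before /p/ (voiceless) → [p]

[nuppakku]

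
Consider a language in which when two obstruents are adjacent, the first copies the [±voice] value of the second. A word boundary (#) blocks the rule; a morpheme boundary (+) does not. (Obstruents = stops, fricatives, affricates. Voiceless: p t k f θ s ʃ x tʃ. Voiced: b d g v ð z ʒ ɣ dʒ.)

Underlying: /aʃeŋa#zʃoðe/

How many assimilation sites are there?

1

/z/ before /ʃ/ (voiceless) → [s]
1 segment changes.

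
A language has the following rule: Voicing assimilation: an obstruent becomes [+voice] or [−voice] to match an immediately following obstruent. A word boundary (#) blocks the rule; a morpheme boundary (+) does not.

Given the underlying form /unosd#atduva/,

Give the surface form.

[unozd#adduva]

/s/ before /d/ (voiced) → [z]
/t/ before /d/ (voiced) → [d]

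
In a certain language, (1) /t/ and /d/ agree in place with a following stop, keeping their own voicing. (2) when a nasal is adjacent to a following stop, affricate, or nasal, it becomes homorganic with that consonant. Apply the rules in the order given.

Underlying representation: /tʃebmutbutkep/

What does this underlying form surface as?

[tʃebmupbukkep]

Rule 1: /t/ before /b/ (labial) → [p]
Rule 1: /t/ before /k/ (velar) → [k]
After rule 1: tʃebmupbukkep
Rule 2: no segment meets the rule's conditions; no change.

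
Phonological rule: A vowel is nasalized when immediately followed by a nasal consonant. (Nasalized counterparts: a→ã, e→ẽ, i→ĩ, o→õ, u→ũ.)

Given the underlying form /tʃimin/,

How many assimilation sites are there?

2

/i/ before nasal /m/ → [ĩ]
/i/ before nasal /n/ → [ĩ]
2 segments change.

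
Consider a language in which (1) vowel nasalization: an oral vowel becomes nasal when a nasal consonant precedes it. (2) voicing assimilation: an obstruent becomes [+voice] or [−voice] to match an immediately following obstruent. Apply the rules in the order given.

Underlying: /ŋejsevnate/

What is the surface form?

[ŋẽjsevnãte]

Rule 1: /e/ after nasal /ŋ/ → [ẽ]
Rule 1: /a/ after nasal /n/ → [ã]
After rule 1: ŋẽjsevnãte
Rule 2: no segment meets the rule's conditions; no change.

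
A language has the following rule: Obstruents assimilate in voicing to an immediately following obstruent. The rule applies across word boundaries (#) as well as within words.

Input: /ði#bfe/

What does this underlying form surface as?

/b/ before /f/ (voiceless) → [p]

[ði#pfe]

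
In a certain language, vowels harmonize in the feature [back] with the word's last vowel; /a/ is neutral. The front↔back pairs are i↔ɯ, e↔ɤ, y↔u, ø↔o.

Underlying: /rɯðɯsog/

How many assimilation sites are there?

No segment meets the rule's conditions.

0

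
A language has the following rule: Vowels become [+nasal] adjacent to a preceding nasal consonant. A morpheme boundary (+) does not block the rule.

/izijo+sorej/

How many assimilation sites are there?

No segment meets the rule's conditions.

0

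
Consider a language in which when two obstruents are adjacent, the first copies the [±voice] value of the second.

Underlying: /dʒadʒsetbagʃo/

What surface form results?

[dʒatʃsedbakʃo]

/dʒ/ before /s/ (voiceless) → [tʃ]
/t/ before /b/ (voiced) → [d]
/g/ before /ʃ/ (voiceless) → [k]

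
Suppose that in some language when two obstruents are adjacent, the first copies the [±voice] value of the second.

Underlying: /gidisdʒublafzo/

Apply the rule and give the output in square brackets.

/s/ before /dʒ/ (voiced) → [z]
/f/ before /z/ (voiced) → [v]

[gidizdʒublavzo]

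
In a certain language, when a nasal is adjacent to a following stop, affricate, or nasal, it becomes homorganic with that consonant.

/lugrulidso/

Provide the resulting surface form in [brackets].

[lugrulidso]

no segment meets the rule's conditions; no change.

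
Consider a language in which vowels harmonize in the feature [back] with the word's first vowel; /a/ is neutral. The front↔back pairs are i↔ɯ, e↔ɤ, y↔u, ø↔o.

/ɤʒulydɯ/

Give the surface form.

/y/ harmonizes with /ɤ/ ([+back]) → [u]

[ɤʒuludɯ]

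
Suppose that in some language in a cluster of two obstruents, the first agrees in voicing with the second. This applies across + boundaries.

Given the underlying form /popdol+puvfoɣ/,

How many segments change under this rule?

/p/ before /d/ (voiced) → [b]
/v/ before /f/ (voiceless) → [f]
2 segments change.

2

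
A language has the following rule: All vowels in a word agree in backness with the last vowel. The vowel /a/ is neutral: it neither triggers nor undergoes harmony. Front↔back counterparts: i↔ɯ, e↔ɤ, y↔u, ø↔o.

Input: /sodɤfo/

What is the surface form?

[sodɤfo]

no segment meets the rule's conditions; no change.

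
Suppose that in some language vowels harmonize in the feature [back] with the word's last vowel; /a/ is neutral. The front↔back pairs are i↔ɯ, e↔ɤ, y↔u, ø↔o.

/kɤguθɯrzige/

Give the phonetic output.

[kegyθirzige]

/ɤ/ harmonizes with /e/ ([-back]) → [e]
/u/ harmonizes with /e/ ([-back]) → [y]
/ɯ/ harmonizes with /e/ ([-back]) → [i]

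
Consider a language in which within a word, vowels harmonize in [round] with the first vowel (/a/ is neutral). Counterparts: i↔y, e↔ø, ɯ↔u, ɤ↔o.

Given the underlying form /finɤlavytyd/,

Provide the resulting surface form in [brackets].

[finɤlavitid]

/y/ harmonizes with /i/ ([-round]) → [i]
/y/ harmonizes with /i/ ([-round]) → [i]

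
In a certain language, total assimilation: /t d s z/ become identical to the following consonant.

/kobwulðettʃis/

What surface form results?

[kobwulðetʃtʃis]

/t/ before /tʃ/ → [tʃ] (total assimilation)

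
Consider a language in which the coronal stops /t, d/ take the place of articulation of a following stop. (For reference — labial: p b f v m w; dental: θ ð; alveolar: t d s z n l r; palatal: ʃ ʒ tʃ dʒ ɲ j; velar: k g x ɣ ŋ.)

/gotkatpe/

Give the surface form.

[gokkappe]

/t/ before /k/ (velar) → [k]
/t/ before /p/ (labial) → [p]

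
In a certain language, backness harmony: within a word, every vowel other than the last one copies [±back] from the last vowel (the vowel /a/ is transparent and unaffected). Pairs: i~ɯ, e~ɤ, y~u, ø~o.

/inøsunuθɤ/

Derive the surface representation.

[ɯnosunuθɤ]

/i/ harmonizes with /ɤ/ ([+back]) → [ɯ]
/ø/ harmonizes with /ɤ/ ([+back]) → [o]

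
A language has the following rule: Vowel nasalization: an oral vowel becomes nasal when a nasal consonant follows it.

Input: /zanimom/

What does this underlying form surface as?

[zãnĩmõm]

/a/ before nasal /n/ → [ã]
/i/ before nasal /m/ → [ĩ]
/o/ before nasal /m/ → [õ]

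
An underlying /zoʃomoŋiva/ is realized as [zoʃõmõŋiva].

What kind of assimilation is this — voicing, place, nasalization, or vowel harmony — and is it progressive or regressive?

nasalization, regressive

/o/→[õ] /o/→[õ].
Each target copies a feature from the following segment, so the direction is regressive.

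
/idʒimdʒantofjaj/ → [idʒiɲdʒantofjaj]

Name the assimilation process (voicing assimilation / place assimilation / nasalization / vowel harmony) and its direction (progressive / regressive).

place assimilation, regressive

/m/→[ɲ].
Each target copies a feature from the following segment, so the direction is regressive.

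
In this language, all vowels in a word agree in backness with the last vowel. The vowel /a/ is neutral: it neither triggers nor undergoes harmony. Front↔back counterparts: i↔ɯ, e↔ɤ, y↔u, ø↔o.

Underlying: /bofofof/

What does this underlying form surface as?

no segment meets the rule's conditions; no change.

[bofofof]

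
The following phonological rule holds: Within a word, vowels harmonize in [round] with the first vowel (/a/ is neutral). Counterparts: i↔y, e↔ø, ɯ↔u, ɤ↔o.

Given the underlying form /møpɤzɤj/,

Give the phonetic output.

[møpozoj]

/ɤ/ harmonizes with /ø/ ([+round]) → [o]
/ɤ/ harmonizes with /ø/ ([+round]) → [o]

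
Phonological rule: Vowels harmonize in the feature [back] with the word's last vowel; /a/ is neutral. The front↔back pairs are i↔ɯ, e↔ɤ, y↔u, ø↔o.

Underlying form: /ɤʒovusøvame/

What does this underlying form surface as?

[eʒøvysøvame]

/ɤ/ harmonizes with /e/ ([-back]) → [e]
/o/ harmonizes with /e/ ([-back]) → [ø]
/u/ harmonizes with /e/ ([-back]) → [y]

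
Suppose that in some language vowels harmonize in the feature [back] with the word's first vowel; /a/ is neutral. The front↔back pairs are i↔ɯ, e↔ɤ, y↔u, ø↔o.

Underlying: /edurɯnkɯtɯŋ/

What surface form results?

[edyrinkitiŋ]

/u/ harmonizes with /e/ ([-back]) → [y]
/ɯ/ harmonizes with /e/ ([-back]) → [i]
/ɯ/ harmonizes with /e/ ([-back]) → [i]
/ɯ/ harmonizes with /e/ ([-back]) → [i]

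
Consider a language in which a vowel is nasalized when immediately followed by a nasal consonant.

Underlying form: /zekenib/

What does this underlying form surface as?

[zekẽnib]

/e/ before nasal /n/ → [ẽ]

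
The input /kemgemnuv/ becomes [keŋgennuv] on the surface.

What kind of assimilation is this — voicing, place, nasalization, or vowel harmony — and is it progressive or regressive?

place assimilation, regressive

/m/→[ŋ] /m/→[n].
Each target copies a feature from the following segment, so the direction is regressive.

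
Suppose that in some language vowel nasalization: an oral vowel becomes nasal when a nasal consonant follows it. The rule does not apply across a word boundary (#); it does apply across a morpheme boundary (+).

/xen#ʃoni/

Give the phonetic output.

/e/ before nasal /n/ → [ẽ]
/o/ before nasal /n/ → [õ]

[xẽn#ʃõni]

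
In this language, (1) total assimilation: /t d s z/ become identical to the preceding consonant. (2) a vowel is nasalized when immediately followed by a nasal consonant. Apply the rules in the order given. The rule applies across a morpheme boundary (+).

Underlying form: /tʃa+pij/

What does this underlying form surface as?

Rule 1: no segment meets the rule's conditions; no change.
After rule 1: tʃa+pij
Rule 2: no segment meets the rule's conditions; no change.

[tʃa+pij]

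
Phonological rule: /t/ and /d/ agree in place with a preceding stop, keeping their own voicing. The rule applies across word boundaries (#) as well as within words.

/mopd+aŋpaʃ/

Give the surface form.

[mopb+aŋpaʃ]

/d/ after /p/ (labial) → [b]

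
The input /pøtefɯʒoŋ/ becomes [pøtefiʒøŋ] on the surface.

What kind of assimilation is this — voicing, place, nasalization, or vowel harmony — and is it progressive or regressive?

vowel harmony, progressive

/ɯ/→[i] /o/→[ø].
Vowels agree with the first vowel, so the harmony is progressive.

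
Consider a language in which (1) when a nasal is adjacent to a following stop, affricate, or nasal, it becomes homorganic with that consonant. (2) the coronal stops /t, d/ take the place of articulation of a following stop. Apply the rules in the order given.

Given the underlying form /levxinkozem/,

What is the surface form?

[levxiŋkozem]

Rule 1: /n/ before /k/ (velar) → [ŋ]
After rule 1: levxiŋkozem
Rule 2: no segment meets the rule's conditions; no change.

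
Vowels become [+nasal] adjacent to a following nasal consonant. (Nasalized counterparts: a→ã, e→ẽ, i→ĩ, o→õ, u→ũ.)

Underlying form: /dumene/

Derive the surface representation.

/u/ before nasal /m/ → [ũ]
/e/ before nasal /n/ → [ẽ]

[dũmẽne]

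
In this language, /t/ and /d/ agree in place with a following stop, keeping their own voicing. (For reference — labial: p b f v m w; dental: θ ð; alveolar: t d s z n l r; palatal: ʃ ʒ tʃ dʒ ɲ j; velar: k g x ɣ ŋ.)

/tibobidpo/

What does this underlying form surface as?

/d/ before /p/ (labial) → [b]

[tibobibpo]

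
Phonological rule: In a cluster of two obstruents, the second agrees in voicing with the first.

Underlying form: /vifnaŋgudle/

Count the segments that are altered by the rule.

No segment meets the rule's conditions.

0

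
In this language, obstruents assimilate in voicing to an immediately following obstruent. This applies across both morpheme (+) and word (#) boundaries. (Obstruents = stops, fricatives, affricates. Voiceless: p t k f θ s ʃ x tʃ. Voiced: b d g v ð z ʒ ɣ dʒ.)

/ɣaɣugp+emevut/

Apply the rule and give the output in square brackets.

[ɣaɣukp+emevut]

/g/ before /p/ (voiceless) → [k]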